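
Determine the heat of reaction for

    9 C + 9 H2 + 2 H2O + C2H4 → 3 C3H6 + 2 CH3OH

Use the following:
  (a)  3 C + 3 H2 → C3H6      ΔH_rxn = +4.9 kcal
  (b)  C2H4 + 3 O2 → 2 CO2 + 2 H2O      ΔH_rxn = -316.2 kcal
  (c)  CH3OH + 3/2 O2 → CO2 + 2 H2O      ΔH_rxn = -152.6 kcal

ΔH_rxn = 3.7 kcal

(a) × 3: (3)·(+4.9) = +14.7 kcal
(b) as written: -316.2 kcal
(c) reversed and × 2: (-2)·(-152.6) = +305.2 kcal
By Hess's law, ΔH_rxn = (+14.7) + (-316.2) + (+305.2) = 3.7 kcal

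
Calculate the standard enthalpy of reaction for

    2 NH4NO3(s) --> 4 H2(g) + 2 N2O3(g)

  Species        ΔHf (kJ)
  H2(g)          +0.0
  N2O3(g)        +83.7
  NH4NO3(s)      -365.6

ΔH°rxn = 898.6 kJ

ΔH°rxn = Σ nΔHf°(products) − Σ nΔHf°(reactants).
Products: 4·(+0.0) + 2·(+83.7) = +167.4
Reactants: 2·(-365.6) = -731.2
ΔH°rxn = (+167.4) − (-731.2) = 898.6 kJ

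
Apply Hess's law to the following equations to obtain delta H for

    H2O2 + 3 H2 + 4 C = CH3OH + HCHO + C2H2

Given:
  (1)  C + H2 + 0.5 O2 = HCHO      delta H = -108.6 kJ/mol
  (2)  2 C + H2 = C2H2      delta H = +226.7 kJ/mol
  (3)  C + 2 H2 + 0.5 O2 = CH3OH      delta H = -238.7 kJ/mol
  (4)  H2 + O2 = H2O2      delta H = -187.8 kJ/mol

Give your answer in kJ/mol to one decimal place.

(1) as written: -108.6 kJ/mol
(2) as written: +226.7 kJ/mol
(3) as written: -238.7 kJ/mol
(4) reversed: +187.8 kJ/mol
Combining the equations, delta H = (1)·(-108.6) + (1)·(+226.7) + (1)·(-238.7) + (-1)·(-187.8) = 67.2 kJ/mol

delta H = 67.2 kJ/mol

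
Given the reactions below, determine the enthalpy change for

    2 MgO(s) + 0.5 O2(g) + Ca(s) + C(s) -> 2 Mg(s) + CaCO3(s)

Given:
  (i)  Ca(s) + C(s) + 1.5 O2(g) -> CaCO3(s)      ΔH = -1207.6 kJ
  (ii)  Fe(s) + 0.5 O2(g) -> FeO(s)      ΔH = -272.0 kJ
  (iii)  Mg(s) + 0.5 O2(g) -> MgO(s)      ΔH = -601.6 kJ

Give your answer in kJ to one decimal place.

ΔH = -4.4 kJ

(i) as written: -1207.6 kJ
(ii): not needed.
(iii) reversed and × 2: (-2)·(-601.6) = +1203.2 kJ
ΔH = (-1207.6) + (+1203.2) = -4.4 kJ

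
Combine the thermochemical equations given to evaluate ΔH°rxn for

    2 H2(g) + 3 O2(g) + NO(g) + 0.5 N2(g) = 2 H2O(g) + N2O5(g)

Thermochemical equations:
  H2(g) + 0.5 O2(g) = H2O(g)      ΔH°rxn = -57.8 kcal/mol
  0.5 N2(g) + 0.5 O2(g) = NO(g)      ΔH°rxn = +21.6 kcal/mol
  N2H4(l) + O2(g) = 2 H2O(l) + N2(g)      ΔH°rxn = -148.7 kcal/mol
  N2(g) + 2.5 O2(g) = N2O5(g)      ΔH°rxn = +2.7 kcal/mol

ΔH°rxn = -134.5 kcal/mol

equation 1 × 2 (×2 to match 2 H2O(g) in the target): (2)·(-57.8) = -115.6 kcal/mol
equation 2 reversed (reverse to put NO(g) on the reactant side): -21.6 kcal/mol
equation 3: not needed (N2H4(l) appears nowhere else).
equation 4 as written (N2O5(g) already on the product side): +2.7 kcal/mol
ΔH°rxn = (-115.6) + (-21.6) + (+2.7) = -134.5 kcal/mol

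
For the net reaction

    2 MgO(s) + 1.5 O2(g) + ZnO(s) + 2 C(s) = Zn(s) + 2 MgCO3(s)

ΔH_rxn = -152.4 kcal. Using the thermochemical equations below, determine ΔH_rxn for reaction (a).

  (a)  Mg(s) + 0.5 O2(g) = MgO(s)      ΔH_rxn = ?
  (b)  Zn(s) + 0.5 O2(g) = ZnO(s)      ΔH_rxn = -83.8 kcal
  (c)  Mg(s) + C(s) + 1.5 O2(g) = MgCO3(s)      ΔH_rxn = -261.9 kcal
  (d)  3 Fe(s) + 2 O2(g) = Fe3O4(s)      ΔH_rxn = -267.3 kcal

(a) reversed and × 2: contributes −2·x
(b) reversed: +83.8 kcal
(c) × 2: (2)·(-261.9) = -523.8 kcal
(d): not needed.
-152.4 = (+83.8) + (-523.8) − 2·x
x = (-152.4 − (-440.0)) / (-2) = -143.8 kcal

ΔH_rxn = -143.8 kcal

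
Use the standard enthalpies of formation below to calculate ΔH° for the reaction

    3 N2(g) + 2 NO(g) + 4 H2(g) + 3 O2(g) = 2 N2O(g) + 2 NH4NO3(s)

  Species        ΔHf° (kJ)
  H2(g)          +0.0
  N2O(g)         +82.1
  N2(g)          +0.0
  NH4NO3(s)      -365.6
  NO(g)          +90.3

ΔH° = -747.6 kJ

ΔH°rxn = Σ nΔHf°(products) − Σ nΔHf°(reactants).
Products: 2·(+82.1) + 2·(-365.6) = -567.0
Reactants: 3·(+0.0) + 2·(+90.3) + 4·(+0.0) + 3·(+0.0) = +180.6
ΔH° = (-567.0) − (+180.6) = -747.6 kJ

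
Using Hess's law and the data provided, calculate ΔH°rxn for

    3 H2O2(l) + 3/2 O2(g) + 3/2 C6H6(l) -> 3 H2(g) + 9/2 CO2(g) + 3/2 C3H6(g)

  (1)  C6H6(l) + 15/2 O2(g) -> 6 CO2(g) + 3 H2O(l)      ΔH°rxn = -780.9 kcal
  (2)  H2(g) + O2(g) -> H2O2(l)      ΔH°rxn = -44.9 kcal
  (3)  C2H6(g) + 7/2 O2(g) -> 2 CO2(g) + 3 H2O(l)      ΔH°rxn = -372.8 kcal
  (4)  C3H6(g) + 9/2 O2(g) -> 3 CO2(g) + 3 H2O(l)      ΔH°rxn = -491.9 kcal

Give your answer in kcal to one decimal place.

(1) × 3/2 (scale by 3/2 for the 3/2 C6H6(l)): (3/2)·(-780.9) = -1171.35 kcal
(2) reversed and × 3 (reverse to put H2O2(l) on the reactant side; ×3 to match 3 H2O2(l) in the target): (-3)·(-44.9) = +134.7 kcal
(3): not needed (C2H6(g) appears nowhere else).
(4) reversed and × 3/2 (reverse to put C3H6(g) on the product side; ×3/2 to match 3/2 C3H6(g) in the target): (-3/2)·(-491.9) = +737.85 kcal
Combining the equations, ΔH°rxn = (-1171.35) + (+134.7) + (+737.85) = -298.8 kcal

ΔH°rxn = -298.8 kcal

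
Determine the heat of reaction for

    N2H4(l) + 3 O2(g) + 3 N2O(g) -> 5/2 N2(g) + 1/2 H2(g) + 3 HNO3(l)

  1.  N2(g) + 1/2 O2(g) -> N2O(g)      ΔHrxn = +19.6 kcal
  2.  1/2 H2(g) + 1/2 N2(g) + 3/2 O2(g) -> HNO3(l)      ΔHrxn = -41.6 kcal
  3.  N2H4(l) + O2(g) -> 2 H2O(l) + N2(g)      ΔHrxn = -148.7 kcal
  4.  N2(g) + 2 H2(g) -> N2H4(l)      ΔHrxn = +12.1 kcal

eq. 1 reversed and × 3: (-3)·(+19.6) = -58.8 kcal
eq. 2 × 3: (3)·(-41.6) = -124.8 kcal
eq. 3: not needed.
eq. 4 reversed: -12.1 kcal
Summing the manipulated equations, ΔHrxn = (-3)·(+19.6) + (3)·(-41.6) + (-1)·(+12.1) = -195.7 kcal

ΔHrxn = -195.7 kcal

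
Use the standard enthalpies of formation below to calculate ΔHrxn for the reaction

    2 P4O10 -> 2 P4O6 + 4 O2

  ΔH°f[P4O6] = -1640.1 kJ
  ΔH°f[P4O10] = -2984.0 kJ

Products: 2·(-1640.1) + 4·(+0.0) = -3280.2
Reactants: 2·(-2984.0) = -5968.0
ΔHrxn = (-3280.2) − (-5968.0) = 2687.8 kJ

ΔHrxn = 2687.8 kJ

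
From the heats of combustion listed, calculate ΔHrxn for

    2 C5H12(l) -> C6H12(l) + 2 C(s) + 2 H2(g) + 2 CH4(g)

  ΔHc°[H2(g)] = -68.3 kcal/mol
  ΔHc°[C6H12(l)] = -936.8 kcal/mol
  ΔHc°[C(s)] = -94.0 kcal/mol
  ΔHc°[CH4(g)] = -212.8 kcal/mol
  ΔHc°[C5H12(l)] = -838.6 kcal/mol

Using ΔH = Σ nΔHc°(reactants) − Σ nΔHc°(products):
= [2·(-838.6)] − [1·(-936.8) + 2·(-94.0) + 2·(-68.3) + 2·(-212.8)]
= 9.8 kcal/mol

ΔHrxn = 9.8 kcal/mol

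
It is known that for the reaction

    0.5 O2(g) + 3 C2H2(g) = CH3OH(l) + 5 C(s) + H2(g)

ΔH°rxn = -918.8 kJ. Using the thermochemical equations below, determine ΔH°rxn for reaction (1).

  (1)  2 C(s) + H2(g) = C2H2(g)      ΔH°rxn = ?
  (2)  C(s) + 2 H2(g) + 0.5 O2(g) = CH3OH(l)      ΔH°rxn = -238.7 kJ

(1) reversed and × 3 (reverse to put C2H2(g) on the reactant side; scale by 3 for the 3 C2H2(g)): contributes −3·x
(2) as written (CH3OH(l) already on the product side): -238.7 kJ
-918.8 = (-238.7) − 3·x
x = (-918.8 − (-238.7)) / (-3) = 226.7 kJ

ΔH°rxn = 226.7 kJ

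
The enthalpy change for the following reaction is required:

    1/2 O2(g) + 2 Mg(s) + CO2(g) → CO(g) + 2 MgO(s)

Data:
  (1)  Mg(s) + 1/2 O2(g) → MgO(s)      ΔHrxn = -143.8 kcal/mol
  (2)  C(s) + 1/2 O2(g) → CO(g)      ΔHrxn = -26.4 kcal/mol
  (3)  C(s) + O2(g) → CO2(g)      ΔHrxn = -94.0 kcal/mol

ΔHrxn = -220.0 kcal/mol

(1) × 2: (2)·(-143.8) = -287.6 kcal/mol
(2) as written: -26.4 kcal/mol
(3) reversed: +94.0 kcal/mol
By Hess's law, ΔHrxn = (2)·(-143.8) + (1)·(-26.4) + (-1)·(-94.0) = -220.0 kcal/mol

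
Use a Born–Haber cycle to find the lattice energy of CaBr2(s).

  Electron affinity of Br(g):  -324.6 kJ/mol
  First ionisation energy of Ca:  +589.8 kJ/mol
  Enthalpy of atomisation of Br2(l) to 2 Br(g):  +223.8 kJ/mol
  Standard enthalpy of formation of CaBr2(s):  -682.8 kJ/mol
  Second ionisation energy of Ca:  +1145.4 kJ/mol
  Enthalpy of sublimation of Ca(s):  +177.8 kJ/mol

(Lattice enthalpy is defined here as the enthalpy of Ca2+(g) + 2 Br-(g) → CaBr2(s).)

ΔHf° = 1·ΔHsub + 1·(ΣIE) + 1·D(Br2) + 2·EA + U
-682.8 = 1·(+177.8) + 1·(+1735.2) + 1·(+223.8) + 2·(-324.6) + U
U = -682.8 − (+1487.6) = -2170.4 kJ/mol

U = -2170.4 kJ/mol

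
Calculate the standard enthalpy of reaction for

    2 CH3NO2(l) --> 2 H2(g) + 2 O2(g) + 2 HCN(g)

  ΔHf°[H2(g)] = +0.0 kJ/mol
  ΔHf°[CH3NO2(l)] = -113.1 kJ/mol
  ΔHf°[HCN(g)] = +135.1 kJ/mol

ΔH°rxn = Σ nΔHf°(products) − Σ nΔHf°(reactants).
Products: 2·(+0.0) + 2·(+0.0) + 2·(+135.1) = +270.2
Reactants: 2·(-113.1) = -226.2
ΔH_rxn = (+270.2) − (-226.2) = 496.4 kJ/mol

ΔH_rxn = 496.4 kJ/mol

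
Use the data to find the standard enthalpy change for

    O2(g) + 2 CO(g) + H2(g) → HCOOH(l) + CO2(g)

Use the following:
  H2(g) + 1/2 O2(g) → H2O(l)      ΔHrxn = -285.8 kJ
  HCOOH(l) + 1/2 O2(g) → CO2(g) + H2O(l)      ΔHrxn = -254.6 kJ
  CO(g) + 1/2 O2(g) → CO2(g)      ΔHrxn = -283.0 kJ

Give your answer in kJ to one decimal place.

equation 1 as written (H2(g) already on the reactant side): -285.8 kJ
equation 2 reversed (reverse to put HCOOH(l) on the product side): +254.6 kJ
equation 3 × 2 (×2 to match 2 CO(g) in the target): (2)·(-283.0) = -566.0 kJ
ΔHrxn = (1)·(-285.8) + (-1)·(-254.6) + (2)·(-283.0) = -597.2 kJ

ΔHrxn = -597.2 kJ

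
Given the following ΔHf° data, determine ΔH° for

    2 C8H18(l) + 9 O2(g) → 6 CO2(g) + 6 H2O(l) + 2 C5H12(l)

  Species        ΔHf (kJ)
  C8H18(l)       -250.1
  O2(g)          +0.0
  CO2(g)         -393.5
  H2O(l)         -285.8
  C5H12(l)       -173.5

Products: 6·(-393.5) + 6·(-285.8) + 2·(-173.5) = -4422.8
Reactants: 2·(-250.1) + 9·(+0.0) = -500.2
ΔH° = (-4422.8) − (-500.2) = -3922.6 kJ

ΔH° = -3922.6 kJ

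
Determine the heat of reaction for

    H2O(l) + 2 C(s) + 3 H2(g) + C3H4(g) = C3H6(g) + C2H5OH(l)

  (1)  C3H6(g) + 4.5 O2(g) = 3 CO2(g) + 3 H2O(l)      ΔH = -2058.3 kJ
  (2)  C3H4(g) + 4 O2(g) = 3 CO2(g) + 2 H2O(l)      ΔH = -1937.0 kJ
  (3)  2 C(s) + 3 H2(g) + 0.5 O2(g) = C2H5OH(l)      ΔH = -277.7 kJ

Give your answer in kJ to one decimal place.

(1) reversed (C3H6(g) must end up as a product): +2058.3 kJ
(2) as written (C3H4(g) already on the reactant side): -1937.0 kJ
(3) as written (C2H5OH(l) already on the product side): -277.7 kJ
ΔH = (-1)·(-2058.3) + (1)·(-1937.0) + (1)·(-277.7) = -156.4 kJ

ΔH = -156.4 kJ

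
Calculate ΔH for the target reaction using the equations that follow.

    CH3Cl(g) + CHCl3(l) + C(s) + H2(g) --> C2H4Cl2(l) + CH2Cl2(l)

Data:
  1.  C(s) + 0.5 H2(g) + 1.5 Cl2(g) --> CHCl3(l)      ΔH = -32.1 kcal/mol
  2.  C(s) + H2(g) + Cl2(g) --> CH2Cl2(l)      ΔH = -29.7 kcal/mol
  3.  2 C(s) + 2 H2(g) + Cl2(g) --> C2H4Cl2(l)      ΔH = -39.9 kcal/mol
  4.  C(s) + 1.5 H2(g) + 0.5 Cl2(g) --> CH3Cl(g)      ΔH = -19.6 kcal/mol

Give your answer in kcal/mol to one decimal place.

eq. 1 reversed: +32.1 kcal/mol
eq. 2 as written: -29.7 kcal/mol
eq. 3 as written: -39.9 kcal/mol
eq. 4 reversed: +19.6 kcal/mol
Summing the manipulated equations, ΔH = (+32.1) + (-29.7) + (-39.9) + (+19.6) = -17.9 kcal/mol

ΔH = -17.9 kcal/mol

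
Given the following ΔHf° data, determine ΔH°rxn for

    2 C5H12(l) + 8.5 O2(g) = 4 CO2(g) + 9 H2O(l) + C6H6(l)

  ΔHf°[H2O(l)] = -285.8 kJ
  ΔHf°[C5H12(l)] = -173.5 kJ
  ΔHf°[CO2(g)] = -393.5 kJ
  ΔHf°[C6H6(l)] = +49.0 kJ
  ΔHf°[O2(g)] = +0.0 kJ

ΔH°rxn = -3750.2 kJ

Products: 4·(-393.5) + 9·(-285.8) + 1·(+49.0) = -4097.2
Reactants: 2·(-173.5) + 17/2·(+0.0) = -347.0
ΔH°rxn = (-4097.2) − (-347.0) = -3750.2 kJ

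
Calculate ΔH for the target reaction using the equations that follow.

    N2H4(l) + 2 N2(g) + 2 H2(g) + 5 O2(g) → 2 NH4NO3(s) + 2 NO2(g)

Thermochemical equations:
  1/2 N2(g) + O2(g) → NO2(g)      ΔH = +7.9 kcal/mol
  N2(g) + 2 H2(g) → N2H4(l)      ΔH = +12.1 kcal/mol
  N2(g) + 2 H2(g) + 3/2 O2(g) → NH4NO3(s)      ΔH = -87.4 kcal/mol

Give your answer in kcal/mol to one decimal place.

ΔH = -171.1 kcal/mol

equation 1 × 2: (2)·(+7.9) = +15.8 kcal/mol
equation 2 reversed: -12.1 kcal/mol
equation 3 × 2: (2)·(-87.4) = -174.8 kcal/mol
Combining the equations, ΔH = (+15.8) + (-12.1) + (-174.8) = -171.1 kcal/mol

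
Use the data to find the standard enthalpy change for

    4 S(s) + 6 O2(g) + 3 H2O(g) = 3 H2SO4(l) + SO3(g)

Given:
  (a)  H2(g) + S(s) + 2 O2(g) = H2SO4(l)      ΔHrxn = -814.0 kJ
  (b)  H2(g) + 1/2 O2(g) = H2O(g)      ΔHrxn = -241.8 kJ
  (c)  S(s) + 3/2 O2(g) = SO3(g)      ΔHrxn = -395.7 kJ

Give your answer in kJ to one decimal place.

(a) × 3: (3)·(-814.0) = -2442.0 kJ
(b) reversed and × 3: (-3)·(-241.8) = +725.4 kJ
(c) as written: -395.7 kJ
Combining the equations, ΔHrxn = (-2442.0) + (+725.4) + (-395.7) = -2112.3 kJ

ΔHrxn = -2112.3 kJ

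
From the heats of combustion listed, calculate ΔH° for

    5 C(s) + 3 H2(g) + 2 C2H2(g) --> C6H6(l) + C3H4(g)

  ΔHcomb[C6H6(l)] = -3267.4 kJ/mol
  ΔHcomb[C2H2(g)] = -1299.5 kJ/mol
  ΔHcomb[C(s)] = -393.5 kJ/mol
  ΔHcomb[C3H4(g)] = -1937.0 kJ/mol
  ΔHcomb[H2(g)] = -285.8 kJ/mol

With combustion enthalpies, reactants minus products:
= [5·(-393.5) + 3·(-285.8) + 2·(-1299.5)] − [1·(-3267.4) + 1·(-1937.0)]
= -219.5 kJ/mol

ΔH° = -219.5 kJ/mol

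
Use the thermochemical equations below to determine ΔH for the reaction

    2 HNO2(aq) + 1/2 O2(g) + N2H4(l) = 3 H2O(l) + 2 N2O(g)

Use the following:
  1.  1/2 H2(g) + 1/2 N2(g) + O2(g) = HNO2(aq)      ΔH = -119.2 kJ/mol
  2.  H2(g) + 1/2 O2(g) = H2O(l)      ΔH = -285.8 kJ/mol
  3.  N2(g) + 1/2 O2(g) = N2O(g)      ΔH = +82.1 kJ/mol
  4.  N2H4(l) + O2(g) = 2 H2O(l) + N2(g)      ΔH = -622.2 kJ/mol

ΔH = -505.4 kJ/mol

eq. 1 reversed and × 2 (HNO2(aq) must end up as a reactant; ×2 to match 2 HNO2(aq) in the target): (-2)·(-119.2) = +238.4 kJ/mol
eq. 2 as written: -285.8 kJ/mol
eq. 3 × 2 (×2 to match 2 N2O(g) in the target): (2)·(+82.1) = +164.2 kJ/mol
eq. 4 as written (N2H4(l) already on the reactant side): -622.2 kJ/mol
ΔH = (+238.4) + (-285.8) + (+164.2) + (-622.2) = -505.4 kJ/mol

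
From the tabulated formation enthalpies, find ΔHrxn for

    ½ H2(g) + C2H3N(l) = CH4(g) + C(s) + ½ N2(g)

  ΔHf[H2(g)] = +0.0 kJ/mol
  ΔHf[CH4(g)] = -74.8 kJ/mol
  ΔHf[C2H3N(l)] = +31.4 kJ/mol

ΔHrxn = -106.2 kJ/mol

Products: 1·(-74.8) + 1·(+0.0) + 1/2·(+0.0) = -74.8
Reactants: 1/2·(+0.0) + 1·(+31.4) = +31.4
ΔHrxn = (-74.8) − (+31.4) = -106.2 kJ/mol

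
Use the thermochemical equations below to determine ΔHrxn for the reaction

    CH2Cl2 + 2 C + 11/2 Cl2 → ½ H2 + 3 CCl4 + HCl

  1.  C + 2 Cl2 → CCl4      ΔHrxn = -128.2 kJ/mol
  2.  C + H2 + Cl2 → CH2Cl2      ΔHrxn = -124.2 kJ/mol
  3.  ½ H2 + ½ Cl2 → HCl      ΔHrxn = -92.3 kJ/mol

eq. 1 × 3: (3)·(-128.2) = -384.6 kJ/mol
eq. 2 reversed: +124.2 kJ/mol
eq. 3 as written: -92.3 kJ/mol
Summing the manipulated equations, ΔHrxn = (3)·(-128.2) + (-1)·(-124.2) + (1)·(-92.3) = -352.7 kJ/mol

ΔHrxn = -352.7 kJ/mol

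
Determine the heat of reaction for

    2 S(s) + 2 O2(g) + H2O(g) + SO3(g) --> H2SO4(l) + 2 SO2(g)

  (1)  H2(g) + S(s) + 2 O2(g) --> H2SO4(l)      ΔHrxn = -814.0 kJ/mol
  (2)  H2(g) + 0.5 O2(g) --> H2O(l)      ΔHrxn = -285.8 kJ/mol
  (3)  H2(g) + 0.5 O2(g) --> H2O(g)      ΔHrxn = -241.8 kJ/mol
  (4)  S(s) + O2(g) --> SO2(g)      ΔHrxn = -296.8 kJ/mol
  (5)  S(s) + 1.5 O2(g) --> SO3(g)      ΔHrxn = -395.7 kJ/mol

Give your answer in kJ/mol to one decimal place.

(1) as written (H2SO4(l) already on the product side): -814.0 kJ/mol
(2): not needed (H2O(l) appears nowhere else).
(3) reversed (H2O(g) must end up as a reactant): +241.8 kJ/mol
(4) × 2 (×2 to match 2 SO2(g) in the target): (2)·(-296.8) = -593.6 kJ/mol
(5) reversed (SO3(g) must end up as a reactant): +395.7 kJ/mol
By Hess's law, ΔHrxn = (1)·(-814.0) + (-1)·(-241.8) + (2)·(-296.8) + (-1)·(-395.7) = -770.1 kJ/mol

ΔHrxn = -770.1 kJ/mol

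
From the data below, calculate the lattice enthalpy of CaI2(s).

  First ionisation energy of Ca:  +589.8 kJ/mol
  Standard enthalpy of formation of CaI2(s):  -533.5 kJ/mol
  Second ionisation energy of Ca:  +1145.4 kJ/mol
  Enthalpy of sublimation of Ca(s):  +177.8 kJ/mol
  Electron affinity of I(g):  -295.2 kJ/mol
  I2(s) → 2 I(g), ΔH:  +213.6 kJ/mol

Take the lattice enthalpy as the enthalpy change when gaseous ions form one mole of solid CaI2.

U = -2069.7 kJ/mol

ΔHf° = 1·ΔHsub + 1·(ΣIE) + 1·D(I2) + 2·EA + U
-533.5 = 1·(+177.8) + 1·(+1735.2) + 1·(+213.6) + 2·(-295.2) + U
U = -533.5 − (+1536.2) = -2069.7 kJ/mol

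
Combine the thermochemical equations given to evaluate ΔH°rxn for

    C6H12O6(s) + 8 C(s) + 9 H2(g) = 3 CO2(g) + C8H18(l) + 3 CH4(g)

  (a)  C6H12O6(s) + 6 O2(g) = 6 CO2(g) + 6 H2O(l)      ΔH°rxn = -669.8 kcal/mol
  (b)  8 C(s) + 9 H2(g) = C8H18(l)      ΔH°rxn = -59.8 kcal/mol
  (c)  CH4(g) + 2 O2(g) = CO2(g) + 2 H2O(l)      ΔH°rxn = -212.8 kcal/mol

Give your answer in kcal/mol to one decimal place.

ΔH°rxn = -91.2 kcal/mol

(a) as written (C6H12O6(s) already on the reactant side): -669.8 kcal/mol
(b) as written (C8H18(l) already on the product side): -59.8 kcal/mol
(c) reversed and × 3 (reverse to put CH4(g) on the product side; ×3 to match 3 CH4(g) in the target): (-3)·(-212.8) = +638.4 kcal/mol
ΔH°rxn = (1)·(-669.8) + (1)·(-59.8) + (-3)·(-212.8) = -91.2 kcal/mol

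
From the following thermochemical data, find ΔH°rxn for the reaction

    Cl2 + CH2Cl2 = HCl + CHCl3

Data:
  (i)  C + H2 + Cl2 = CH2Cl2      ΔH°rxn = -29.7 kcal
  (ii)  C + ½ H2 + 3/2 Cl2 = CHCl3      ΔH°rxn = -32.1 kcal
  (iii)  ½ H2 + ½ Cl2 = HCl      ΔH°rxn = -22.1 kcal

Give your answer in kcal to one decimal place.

(i) reversed (CH2Cl2 must end up as a reactant): +29.7 kcal
(ii) as written (CHCl3 already on the product side): -32.1 kcal
(iii) as written (HCl already on the product side): -22.1 kcal
ΔH°rxn = (+29.7) + (-32.1) + (-22.1) = -24.5 kcal

ΔH°rxn = -24.5 kcal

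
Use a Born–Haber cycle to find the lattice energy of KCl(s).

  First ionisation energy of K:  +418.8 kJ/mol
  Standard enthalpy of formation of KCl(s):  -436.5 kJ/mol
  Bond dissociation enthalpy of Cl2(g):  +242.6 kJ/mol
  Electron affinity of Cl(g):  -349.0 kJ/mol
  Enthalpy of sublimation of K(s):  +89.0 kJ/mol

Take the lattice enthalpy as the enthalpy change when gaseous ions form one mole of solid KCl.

U = -716.6 kJ/mol

ΔHf° = 1·ΔHsub + 1·(ΣIE) + 1/2·D(Cl2) + 1·EA + U
-436.5 = 1·(+89.0) + 1·(+418.8) + 1/2·(+242.6) + 1·(-349.0) + U
U = -436.5 − (+280.1) = -716.6 kJ/mol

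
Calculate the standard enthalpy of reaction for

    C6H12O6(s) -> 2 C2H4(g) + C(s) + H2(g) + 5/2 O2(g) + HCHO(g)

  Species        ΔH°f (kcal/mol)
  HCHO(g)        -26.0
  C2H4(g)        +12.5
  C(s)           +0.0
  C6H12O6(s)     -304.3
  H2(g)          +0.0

Products: 2·(+12.5) + 1·(+0.0) + 1·(+0.0) + 5/2·(+0.0) + 1·(-26.0) = -1.0
Reactants: 1·(-304.3) = -304.3
ΔH° = (-1.0) − (-304.3) = 303.3 kcal/mol

ΔH° = 303.3 kcal/mol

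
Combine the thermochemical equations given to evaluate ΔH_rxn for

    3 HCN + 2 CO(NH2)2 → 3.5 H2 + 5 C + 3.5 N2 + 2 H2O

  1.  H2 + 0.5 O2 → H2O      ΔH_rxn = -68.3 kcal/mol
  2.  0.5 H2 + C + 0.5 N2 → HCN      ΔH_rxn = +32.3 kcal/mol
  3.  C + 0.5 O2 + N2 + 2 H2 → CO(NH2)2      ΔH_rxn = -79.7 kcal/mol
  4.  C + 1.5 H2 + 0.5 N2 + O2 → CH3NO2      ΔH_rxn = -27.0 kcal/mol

ΔH_rxn = -74.1 kcal/mol

eq. 1 × 2 (scale by 2 for the 2 H2O): (2)·(-68.3) = -136.6 kcal/mol
eq. 2 reversed and × 3 (HCN must end up as a reactant; scale by 3 for the 3 HCN): (-3)·(+32.3) = -96.9 kcal/mol
eq. 3 reversed and × 2 (reverse to put CO(NH2)2 on the reactant side; scale by 2 for the 2 CO(NH2)2): (-2)·(-79.7) = +159.4 kcal/mol
eq. 4: not needed (CH3NO2 appears nowhere else).
ΔH_rxn = (2)·(-68.3) + (-3)·(+32.3) + (-2)·(-79.7) = -74.1 kcal/mol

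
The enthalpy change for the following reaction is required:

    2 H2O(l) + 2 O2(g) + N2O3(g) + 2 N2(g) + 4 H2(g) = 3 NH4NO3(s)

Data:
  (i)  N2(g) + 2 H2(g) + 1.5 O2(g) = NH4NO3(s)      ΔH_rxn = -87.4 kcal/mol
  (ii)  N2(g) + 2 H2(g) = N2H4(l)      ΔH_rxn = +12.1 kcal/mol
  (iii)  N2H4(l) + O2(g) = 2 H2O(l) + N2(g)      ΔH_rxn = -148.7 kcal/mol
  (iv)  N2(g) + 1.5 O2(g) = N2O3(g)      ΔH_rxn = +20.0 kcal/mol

(i) × 3: (3)·(-87.4) = -262.2 kcal/mol
(ii) reversed: -12.1 kcal/mol
(iii) reversed: +148.7 kcal/mol
(iv) reversed: -20.0 kcal/mol
ΔH_rxn = (-262.2) + (-12.1) + (+148.7) + (-20.0) = -145.6 kcal/mol

ΔH_rxn = -145.6 kcal/mol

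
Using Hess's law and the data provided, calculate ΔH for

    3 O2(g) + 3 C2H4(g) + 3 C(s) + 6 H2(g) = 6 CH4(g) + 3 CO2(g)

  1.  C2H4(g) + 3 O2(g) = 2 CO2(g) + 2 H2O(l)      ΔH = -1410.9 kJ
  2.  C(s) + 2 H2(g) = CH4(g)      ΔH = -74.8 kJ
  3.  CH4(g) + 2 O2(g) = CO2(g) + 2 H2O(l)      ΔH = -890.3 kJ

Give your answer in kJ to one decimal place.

eq. 1 × 3 (scale by 3 for the 3 C2H4(g)): (3)·(-1410.9) = -4232.7 kJ
eq. 2 × 3 (×3 to match 3 C(s) in the target): (3)·(-74.8) = -224.4 kJ
eq. 3 reversed and × 3: (-3)·(-890.3) = +2670.9 kJ
Combining the equations, ΔH = (-4232.7) + (-224.4) + (+2670.9) = -1786.2 kJ

ΔH = -1786.2 kJ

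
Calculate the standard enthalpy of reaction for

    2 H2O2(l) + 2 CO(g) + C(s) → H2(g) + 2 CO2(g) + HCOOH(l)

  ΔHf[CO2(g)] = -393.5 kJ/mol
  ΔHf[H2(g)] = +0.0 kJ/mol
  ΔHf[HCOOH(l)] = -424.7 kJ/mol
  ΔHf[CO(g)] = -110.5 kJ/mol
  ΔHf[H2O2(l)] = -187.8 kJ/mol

ΔH_rxn = -615.1 kJ/mol

ΔH°rxn = Σ nΔHf°(products) − Σ nΔHf°(reactants).
Products: 1·(+0.0) + 2·(-393.5) + 1·(-424.7) = -1211.7
Reactants: 2·(-187.8) + 2·(-110.5) + 1·(+0.0) = -596.6
ΔH_rxn = (-1211.7) − (-596.6) = -615.1 kJ/mol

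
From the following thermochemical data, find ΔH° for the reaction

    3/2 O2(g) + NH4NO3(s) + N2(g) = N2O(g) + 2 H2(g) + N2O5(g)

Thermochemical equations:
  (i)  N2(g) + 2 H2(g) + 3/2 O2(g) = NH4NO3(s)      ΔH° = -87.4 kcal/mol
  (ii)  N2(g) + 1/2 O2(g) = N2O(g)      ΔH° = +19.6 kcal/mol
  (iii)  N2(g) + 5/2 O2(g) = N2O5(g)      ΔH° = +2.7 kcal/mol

ΔH° = 109.7 kcal/mol

(i) reversed (NH4NO3(s) must end up as a reactant): +87.4 kcal/mol
(ii) as written (N2O(g) already on the product side): +19.6 kcal/mol
(iii) as written (N2O5(g) already on the product side): +2.7 kcal/mol
Combining the equations, ΔH° = (+87.4) + (+19.6) + (+2.7) = 109.7 kcal/mol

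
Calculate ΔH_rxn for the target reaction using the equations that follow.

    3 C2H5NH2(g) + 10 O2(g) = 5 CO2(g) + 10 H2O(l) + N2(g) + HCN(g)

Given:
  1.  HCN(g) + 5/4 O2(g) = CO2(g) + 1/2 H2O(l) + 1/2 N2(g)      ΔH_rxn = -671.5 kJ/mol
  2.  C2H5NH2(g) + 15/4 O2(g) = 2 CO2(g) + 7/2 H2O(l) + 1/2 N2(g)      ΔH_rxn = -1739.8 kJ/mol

eq. 1 reversed (reverse to put HCN(g) on the product side): +671.5 kJ/mol
eq. 2 × 3 (scale by 3 for the 3 C2H5NH2(g)): (3)·(-1739.8) = -5219.4 kJ/mol
Combining the equations, ΔH_rxn = (+671.5) + (-5219.4) = -4547.9 kJ/mol

ΔH_rxn = -4547.9 kJ/mol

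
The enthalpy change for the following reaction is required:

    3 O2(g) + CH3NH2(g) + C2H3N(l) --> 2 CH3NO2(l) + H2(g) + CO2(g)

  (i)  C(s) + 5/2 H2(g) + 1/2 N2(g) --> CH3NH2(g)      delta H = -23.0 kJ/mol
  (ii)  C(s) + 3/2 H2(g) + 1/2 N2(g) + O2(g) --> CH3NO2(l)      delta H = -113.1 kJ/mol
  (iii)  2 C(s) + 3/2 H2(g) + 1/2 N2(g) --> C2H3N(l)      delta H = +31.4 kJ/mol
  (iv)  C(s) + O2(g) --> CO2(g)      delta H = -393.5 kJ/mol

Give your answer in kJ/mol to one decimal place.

(i) reversed: +23.0 kJ/mol
(ii) × 2: (2)·(-113.1) = -226.2 kJ/mol
(iii) reversed: -31.4 kJ/mol
(iv) as written: -393.5 kJ/mol
delta H = (-1)·(-23.0) + (2)·(-113.1) + (-1)·(+31.4) + (1)·(-393.5) = -628.1 kJ/mol

delta H = -628.1 kJ/mol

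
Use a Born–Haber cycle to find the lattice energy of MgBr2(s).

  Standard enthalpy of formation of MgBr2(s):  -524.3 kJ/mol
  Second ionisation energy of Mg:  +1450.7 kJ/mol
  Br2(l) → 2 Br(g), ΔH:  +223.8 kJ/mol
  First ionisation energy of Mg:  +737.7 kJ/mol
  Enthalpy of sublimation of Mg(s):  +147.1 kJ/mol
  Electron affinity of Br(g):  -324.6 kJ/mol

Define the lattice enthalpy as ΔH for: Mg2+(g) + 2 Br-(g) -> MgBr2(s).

U = -2434.4 kJ/mol

ΔHf° = 1·ΔHsub + 1·(ΣIE) + 1·D(Br2) + 2·EA + U
-524.3 = 1·(+147.1) + 1·(+2188.4) + 1·(+223.8) + 2·(-324.6) + U
U = -524.3 − (+1910.1) = -2434.4 kJ/mol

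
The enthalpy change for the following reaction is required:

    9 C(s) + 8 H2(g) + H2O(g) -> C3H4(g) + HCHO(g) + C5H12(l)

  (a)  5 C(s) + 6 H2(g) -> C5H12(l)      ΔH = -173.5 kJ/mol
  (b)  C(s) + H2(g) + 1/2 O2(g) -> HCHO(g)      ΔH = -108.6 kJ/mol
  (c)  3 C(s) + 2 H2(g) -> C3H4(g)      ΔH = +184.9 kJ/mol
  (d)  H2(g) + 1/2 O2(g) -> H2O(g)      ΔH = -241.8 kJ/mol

ΔH = 144.6 kJ/mol

(a) as written (C5H12(l) already on the product side): -173.5 kJ/mol
(b) as written (HCHO(g) already on the product side): -108.6 kJ/mol
(c) as written (C3H4(g) already on the product side): +184.9 kJ/mol
(d) reversed (H2O(g) must end up as a reactant): +241.8 kJ/mol
ΔH = (-173.5) + (-108.6) + (+184.9) + (+241.8) = 144.6 kJ/mol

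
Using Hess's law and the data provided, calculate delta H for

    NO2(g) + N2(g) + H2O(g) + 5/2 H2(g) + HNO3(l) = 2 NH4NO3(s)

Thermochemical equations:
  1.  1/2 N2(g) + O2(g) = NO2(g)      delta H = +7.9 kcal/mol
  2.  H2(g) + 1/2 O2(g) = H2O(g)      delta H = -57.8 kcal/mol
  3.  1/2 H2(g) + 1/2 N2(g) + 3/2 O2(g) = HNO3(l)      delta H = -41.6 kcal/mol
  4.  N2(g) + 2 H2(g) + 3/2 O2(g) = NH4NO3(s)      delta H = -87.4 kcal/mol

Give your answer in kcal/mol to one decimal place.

eq. 1 reversed (reverse to put NO2(g) on the reactant side): -7.9 kcal/mol
eq. 2 reversed (reverse to put H2O(g) on the reactant side): +57.8 kcal/mol
eq. 3 reversed (reverse to put HNO3(l) on the reactant side): +41.6 kcal/mol
eq. 4 × 2 (×2 to match 2 NH4NO3(s) in the target): (2)·(-87.4) = -174.8 kcal/mol
By Hess's law, delta H = (-7.9) + (+57.8) + (+41.6) + (-174.8) = -83.3 kcal/mol

delta H = -83.3 kcal/mol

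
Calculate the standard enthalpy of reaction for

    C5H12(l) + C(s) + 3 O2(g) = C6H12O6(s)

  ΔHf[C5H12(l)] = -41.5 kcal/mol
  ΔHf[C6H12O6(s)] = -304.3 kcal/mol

ΔH°rxn = -262.8 kcal/mol

ΔH°rxn = Σ nΔHf°(products) − Σ nΔHf°(reactants).
Products: 1·(-304.3) = -304.3
Reactants: 1·(-41.5) + 1·(+0.0) + 3·(+0.0) = -41.5
ΔH°rxn = (-304.3) − (-41.5) = -262.8 kcal/mol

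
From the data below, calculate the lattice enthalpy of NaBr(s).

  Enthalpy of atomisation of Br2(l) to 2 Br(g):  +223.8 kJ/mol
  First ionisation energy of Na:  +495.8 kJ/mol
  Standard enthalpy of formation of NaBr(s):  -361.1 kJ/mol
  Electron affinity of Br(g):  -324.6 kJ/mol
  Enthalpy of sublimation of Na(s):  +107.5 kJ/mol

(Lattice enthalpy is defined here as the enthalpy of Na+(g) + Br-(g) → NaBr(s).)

U = -751.7 kJ/mol

ΔHf° = 1·ΔHsub + 1·(ΣIE) + 1/2·D(Br2) + 1·EA + U
-361.1 = 1·(+107.5) + 1·(+495.8) + 1/2·(+223.8) + 1·(-324.6) + U
U = -361.1 − (+390.6) = -751.7 kJ/mol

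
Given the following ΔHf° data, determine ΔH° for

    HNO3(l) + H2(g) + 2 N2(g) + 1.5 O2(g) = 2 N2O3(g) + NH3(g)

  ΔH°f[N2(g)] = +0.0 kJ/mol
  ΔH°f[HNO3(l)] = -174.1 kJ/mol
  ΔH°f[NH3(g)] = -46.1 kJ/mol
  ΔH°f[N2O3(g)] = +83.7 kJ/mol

Products: 2·(+83.7) + 1·(-46.1) = +121.3
Reactants: 1·(-174.1) + 1·(+0.0) + 2·(+0.0) + 3/2·(+0.0) = -174.1
ΔH° = (+121.3) − (-174.1) = 295.4 kJ/mol

ΔH° = 295.4 kJ/mol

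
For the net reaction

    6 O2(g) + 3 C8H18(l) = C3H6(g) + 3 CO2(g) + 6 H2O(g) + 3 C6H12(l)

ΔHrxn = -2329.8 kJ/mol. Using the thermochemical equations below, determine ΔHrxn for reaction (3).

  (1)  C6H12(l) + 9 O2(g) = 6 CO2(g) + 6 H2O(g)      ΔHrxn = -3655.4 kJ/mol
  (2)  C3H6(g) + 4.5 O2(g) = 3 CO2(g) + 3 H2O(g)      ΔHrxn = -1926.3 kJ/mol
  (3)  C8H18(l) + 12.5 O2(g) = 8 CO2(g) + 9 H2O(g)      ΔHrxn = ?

(1) reversed and × 3: (-3)·(-3655.4) = +10966.2 kJ/mol
(2) reversed: +1926.3 kJ/mol
(3) × 3: contributes 3·x
-2329.8 = (+10966.2) + (+1926.3) + 3·x
x = (-2329.8 − (+12892.5)) / (3) = -5074.1 kJ/mol

ΔHrxn = -5074.1 kJ/mol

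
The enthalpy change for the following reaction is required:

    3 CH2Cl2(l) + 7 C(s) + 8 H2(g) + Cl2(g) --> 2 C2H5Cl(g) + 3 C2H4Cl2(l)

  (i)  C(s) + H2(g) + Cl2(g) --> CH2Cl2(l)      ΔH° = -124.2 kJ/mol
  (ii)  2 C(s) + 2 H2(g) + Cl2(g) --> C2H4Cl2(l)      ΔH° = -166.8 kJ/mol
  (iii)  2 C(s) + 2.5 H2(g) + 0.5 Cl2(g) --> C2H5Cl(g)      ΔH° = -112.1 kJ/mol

ΔH° = -352.0 kJ/mol

(i) reversed and × 3: (-3)·(-124.2) = +372.6 kJ/mol
(ii) × 3: (3)·(-166.8) = -500.4 kJ/mol
(iii) × 2: (2)·(-112.1) = -224.2 kJ/mol
ΔH° = (+372.6) + (-500.4) + (-224.2) = -352.0 kJ/mol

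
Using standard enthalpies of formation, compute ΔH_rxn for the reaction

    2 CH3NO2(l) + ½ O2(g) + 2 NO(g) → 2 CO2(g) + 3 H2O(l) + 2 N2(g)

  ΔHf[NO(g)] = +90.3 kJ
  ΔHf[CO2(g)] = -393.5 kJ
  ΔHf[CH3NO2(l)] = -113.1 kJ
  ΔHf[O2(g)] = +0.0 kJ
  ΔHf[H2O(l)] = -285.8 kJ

Products: 2·(-393.5) + 3·(-285.8) + 2·(+0.0) = -1644.4
Reactants: 2·(-113.1) + 1/2·(+0.0) + 2·(+90.3) = -45.6
ΔH_rxn = (-1644.4) − (-45.6) = -1598.8 kJ

ΔH_rxn = -1598.8 kJ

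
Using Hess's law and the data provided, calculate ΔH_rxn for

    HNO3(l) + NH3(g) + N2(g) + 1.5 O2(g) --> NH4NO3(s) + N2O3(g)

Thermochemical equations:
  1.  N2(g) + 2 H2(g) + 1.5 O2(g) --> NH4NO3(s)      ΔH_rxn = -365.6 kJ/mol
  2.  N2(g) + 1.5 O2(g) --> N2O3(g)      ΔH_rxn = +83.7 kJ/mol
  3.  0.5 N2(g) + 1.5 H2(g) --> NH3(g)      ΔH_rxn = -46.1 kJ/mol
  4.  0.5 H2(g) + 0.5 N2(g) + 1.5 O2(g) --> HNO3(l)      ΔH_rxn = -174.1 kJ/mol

eq. 1 as written: -365.6 kJ/mol
eq. 2 as written: +83.7 kJ/mol
eq. 3 reversed: +46.1 kJ/mol
eq. 4 reversed: +174.1 kJ/mol
ΔH_rxn = (-365.6) + (+83.7) + (+46.1) + (+174.1) = -61.7 kJ/mol

ΔH_rxn = -61.7 kJ/mol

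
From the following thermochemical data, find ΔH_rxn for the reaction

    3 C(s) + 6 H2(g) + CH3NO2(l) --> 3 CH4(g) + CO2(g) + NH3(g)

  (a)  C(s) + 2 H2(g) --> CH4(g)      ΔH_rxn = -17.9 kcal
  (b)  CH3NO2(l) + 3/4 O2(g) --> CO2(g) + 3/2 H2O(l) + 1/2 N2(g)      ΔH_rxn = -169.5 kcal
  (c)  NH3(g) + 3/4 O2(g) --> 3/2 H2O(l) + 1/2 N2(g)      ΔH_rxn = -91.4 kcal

ΔH_rxn = -131.8 kcal

(a) × 3: (3)·(-17.9) = -53.7 kcal
(b) as written: -169.5 kcal
(c) reversed: +91.4 kcal
ΔH_rxn = (3)·(-17.9) + (1)·(-169.5) + (-1)·(-91.4) = -131.8 kcal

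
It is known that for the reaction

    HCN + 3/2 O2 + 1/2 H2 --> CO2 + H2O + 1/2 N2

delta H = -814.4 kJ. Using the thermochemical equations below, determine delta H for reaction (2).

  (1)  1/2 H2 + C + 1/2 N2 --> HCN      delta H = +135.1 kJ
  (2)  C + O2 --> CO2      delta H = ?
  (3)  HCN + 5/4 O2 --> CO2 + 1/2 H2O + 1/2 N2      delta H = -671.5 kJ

delta H = -393.5 kJ

(1) as written (H2 already on the reactant side): +135.1 kJ
(2) reversed: contributes −x
(3) × 2 (scale by 2 for the 1 H2O): (2)·(-671.5) = -1343.0 kJ
-814.4 = (+135.1) + (-1343.0) − x
x = (-814.4 − (-1207.9)) / (-1) = -393.5 kJ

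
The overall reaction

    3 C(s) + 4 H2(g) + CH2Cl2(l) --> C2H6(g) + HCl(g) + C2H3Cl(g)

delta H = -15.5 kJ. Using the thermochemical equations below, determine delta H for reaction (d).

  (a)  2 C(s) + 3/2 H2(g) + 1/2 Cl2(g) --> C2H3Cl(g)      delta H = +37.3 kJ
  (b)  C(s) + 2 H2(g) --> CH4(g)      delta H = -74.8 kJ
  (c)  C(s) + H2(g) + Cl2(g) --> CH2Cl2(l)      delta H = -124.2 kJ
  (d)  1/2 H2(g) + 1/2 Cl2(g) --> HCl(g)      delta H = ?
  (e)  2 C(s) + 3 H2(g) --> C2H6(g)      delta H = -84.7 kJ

(a) as written: +37.3 kJ
(b): not needed.
(c) reversed: +124.2 kJ
(d) as written: contributes x
(e) as written: -84.7 kJ
-15.5 = (+37.3) + (+124.2) + (-84.7) + x
x = (-15.5 − (+76.8)) / (1) = -92.3 kJ

delta H = -92.3 kJ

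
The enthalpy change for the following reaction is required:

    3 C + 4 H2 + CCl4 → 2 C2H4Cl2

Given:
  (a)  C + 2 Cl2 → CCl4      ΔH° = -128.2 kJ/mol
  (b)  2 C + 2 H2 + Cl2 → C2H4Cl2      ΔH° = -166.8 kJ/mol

ΔH° = -205.4 kJ/mol

(a) reversed (reverse to put CCl4 on the reactant side): +128.2 kJ/mol
(b) × 2 (×2 to match 2 C2H4Cl2 in the target): (2)·(-166.8) = -333.6 kJ/mol
Summing the manipulated equations, ΔH° = (+128.2) + (-333.6) = -205.4 kJ/mol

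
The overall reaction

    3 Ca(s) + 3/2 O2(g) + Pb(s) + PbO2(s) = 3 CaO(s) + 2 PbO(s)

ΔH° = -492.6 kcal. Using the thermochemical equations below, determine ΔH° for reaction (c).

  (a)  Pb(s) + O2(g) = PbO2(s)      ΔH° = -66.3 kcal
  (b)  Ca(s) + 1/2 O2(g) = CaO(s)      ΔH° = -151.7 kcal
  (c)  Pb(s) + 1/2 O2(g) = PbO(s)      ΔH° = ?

(a) reversed (reverse to put PbO2(s) on the reactant side): +66.3 kcal
(b) × 3 (scale by 3 for the 3 CaO(s)): (3)·(-151.7) = -455.1 kcal
(c) × 2 (×2 to match 2 PbO(s) in the target): contributes 2·x
-492.6 = (+66.3) + (-455.1) + 2·x
x = (-492.6 − (-388.8)) / (2) = -51.9 kcal

ΔH° = -51.9 kcal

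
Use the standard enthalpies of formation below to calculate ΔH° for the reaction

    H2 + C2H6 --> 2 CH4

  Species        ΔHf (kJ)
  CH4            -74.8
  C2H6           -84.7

ΔH°rxn = Σ nΔHf°(products) − Σ nΔHf°(reactants).
Products: 2·(-74.8) = -149.6
Reactants: 1·(+0.0) + 1·(-84.7) = -84.7
ΔH° = (-149.6) − (-84.7) = -64.9 kJ

ΔH° = -64.9 kJ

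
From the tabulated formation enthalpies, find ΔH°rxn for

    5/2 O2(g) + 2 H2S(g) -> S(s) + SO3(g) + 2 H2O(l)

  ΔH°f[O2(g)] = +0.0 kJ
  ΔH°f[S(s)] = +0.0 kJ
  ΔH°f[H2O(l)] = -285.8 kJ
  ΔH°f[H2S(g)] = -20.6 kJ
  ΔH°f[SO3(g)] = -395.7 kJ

ΔH°rxn = -926.1 kJ

ΔH°rxn = Σ nΔHf°(products) − Σ nΔHf°(reactants).
Products: 1·(+0.0) + 1·(-395.7) + 2·(-285.8) = -967.3
Reactants: 5/2·(+0.0) + 2·(-20.6) = -41.2
ΔH°rxn = (-967.3) − (-41.2) = -926.1 kJ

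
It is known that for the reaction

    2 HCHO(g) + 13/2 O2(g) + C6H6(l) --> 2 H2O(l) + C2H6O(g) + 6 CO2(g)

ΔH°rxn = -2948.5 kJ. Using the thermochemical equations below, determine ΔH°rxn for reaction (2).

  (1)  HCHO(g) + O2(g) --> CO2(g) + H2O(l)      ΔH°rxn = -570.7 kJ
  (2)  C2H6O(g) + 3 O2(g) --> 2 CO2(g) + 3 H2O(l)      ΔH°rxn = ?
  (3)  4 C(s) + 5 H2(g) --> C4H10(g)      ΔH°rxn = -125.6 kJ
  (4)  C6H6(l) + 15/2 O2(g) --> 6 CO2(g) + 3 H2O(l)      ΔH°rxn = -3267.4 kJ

ΔH°rxn = -1460.3 kJ

(1) × 2: (2)·(-570.7) = -1141.4 kJ
(2) reversed: contributes −x
(3): not needed.
(4) as written: -3267.4 kJ
-2948.5 = (-1141.4) + (-3267.4) − x
x = (-2948.5 − (-4408.8)) / (-1) = -1460.3 kJ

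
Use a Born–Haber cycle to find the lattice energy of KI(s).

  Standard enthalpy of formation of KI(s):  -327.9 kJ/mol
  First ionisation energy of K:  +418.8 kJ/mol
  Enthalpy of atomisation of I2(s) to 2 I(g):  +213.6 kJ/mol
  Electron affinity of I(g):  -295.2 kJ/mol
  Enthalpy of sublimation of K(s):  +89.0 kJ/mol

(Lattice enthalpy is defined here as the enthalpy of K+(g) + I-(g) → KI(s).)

ΔHf° = 1·ΔHsub + 1·(ΣIE) + 1/2·D(I2) + 1·EA + U
-327.9 = 1·(+89.0) + 1·(+418.8) + 1/2·(+213.6) + 1·(-295.2) + U
U = -327.9 − (+319.4) = -647.3 kJ/mol

U = -647.3 kJ/mol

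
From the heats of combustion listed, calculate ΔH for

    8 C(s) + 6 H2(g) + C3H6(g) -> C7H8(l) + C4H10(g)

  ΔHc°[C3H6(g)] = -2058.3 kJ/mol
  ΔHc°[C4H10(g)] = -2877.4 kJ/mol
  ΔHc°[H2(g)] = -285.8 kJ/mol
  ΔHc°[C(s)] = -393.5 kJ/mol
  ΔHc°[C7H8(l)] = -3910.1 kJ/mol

ΔH = -133.6 kJ/mol

With combustion enthalpies, reactants minus products:
= [8·(-393.5) + 6·(-285.8) + 1·(-2058.3)] − [1·(-3910.1) + 1·(-2877.4)]
= -133.6 kJ/mol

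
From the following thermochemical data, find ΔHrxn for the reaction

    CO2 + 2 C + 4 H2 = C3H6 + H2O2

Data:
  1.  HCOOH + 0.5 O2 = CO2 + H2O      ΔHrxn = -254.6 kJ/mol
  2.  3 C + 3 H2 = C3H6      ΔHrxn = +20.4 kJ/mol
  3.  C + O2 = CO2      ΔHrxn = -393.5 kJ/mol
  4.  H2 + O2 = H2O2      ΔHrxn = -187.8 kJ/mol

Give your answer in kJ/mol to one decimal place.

ΔHrxn = 226.1 kJ/mol

eq. 1: not needed (H2O appears nowhere else).
eq. 2 as written (C3H6 already on the product side): +20.4 kJ/mol
eq. 3 reversed: +393.5 kJ/mol
eq. 4 as written (H2O2 already on the product side): -187.8 kJ/mol
ΔHrxn = (1)·(+20.4) + (-1)·(-393.5) + (1)·(-187.8) = 226.1 kJ/mol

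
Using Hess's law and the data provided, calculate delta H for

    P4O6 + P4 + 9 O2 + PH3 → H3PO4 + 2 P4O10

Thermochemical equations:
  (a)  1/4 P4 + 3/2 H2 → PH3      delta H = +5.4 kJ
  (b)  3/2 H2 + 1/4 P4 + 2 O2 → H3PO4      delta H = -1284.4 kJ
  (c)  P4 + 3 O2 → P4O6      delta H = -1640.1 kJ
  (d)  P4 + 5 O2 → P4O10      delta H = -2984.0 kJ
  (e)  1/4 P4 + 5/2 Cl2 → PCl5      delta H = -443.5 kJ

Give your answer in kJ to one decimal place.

delta H = -5617.7 kJ

(a) reversed: -5.4 kJ
(b) as written: -1284.4 kJ
(c) reversed: +1640.1 kJ
(d) × 2: (2)·(-2984.0) = -5968.0 kJ
(e): not needed.
delta H = (-1)·(+5.4) + (1)·(-1284.4) + (-1)·(-1640.1) + (2)·(-2984.0) = -5617.7 kJ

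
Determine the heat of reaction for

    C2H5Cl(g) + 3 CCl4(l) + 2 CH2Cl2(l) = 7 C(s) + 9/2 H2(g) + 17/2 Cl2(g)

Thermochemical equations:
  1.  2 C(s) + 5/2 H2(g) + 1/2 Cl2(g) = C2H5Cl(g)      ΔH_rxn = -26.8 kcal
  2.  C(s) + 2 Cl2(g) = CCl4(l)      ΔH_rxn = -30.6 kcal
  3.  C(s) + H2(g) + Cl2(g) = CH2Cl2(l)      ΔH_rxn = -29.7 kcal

ΔH_rxn = 178.0 kcal

eq. 1 reversed (reverse to put C2H5Cl(g) on the reactant side): +26.8 kcal
eq. 2 reversed and × 3 (reverse to put CCl4(l) on the reactant side; scale by 3 for the 3 CCl4(l)): (-3)·(-30.6) = +91.8 kcal
eq. 3 reversed and × 2 (reverse to put CH2Cl2(l) on the reactant side; scale by 2 for the 2 CH2Cl2(l)): (-2)·(-29.7) = +59.4 kcal
ΔH_rxn = (+26.8) + (+91.8) + (+59.4) = 178.0 kcal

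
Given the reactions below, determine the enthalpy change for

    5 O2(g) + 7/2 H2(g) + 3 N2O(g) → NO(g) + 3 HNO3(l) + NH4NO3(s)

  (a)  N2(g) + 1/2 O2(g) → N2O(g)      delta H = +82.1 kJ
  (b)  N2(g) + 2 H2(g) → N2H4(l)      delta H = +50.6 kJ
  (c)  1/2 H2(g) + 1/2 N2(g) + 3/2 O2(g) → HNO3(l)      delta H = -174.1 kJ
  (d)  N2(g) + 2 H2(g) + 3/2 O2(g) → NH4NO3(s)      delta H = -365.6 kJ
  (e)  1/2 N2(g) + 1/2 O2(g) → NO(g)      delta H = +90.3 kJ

(a) reversed and × 3: (-3)·(+82.1) = -246.3 kJ
(b): not needed.
(c) × 3: (3)·(-174.1) = -522.3 kJ
(d) as written: -365.6 kJ
(e) as written: +90.3 kJ
By Hess's law, delta H = (-246.3) + (-522.3) + (-365.6) + (+90.3) = -1043.9 kJ

delta H = -1043.9 kJ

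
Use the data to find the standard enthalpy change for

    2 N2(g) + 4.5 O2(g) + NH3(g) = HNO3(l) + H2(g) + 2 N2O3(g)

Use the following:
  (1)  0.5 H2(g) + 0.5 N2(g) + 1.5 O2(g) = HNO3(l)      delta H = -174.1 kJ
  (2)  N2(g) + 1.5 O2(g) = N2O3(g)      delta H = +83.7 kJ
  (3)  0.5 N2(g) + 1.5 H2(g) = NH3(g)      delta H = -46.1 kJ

(1) as written: -174.1 kJ
(2) × 2: (2)·(+83.7) = +167.4 kJ
(3) reversed: +46.1 kJ
delta H = (-174.1) + (+167.4) + (+46.1) = 39.4 kJ

delta H = 39.4 kJ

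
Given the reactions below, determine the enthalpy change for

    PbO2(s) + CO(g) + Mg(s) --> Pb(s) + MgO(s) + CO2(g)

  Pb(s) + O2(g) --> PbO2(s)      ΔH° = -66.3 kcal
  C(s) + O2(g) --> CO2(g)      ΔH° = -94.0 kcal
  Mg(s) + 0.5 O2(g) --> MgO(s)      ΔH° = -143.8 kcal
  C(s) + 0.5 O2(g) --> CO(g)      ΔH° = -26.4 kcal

equation 1 reversed (reverse to put PbO2(s) on the reactant side): +66.3 kcal
equation 2 as written (CO2(g) already on the product side): -94.0 kcal
equation 3 as written (MgO(s) already on the product side): -143.8 kcal
equation 4 reversed (reverse to put CO(g) on the reactant side): +26.4 kcal
By Hess's law, ΔH° = (-1)·(-66.3) + (1)·(-94.0) + (1)·(-143.8) + (-1)·(-26.4) = -145.1 kcal

ΔH° = -145.1 kcal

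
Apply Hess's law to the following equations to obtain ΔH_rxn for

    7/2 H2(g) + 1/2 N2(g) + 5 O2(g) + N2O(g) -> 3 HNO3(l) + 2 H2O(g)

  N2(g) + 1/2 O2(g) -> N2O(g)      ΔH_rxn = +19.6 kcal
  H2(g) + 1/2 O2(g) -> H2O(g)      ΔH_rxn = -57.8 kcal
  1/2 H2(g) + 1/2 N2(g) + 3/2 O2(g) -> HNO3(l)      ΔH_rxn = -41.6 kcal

equation 1 reversed (N2O(g) must end up as a reactant): -19.6 kcal
equation 2 × 2 (scale by 2 for the 2 H2O(g)): (2)·(-57.8) = -115.6 kcal
equation 3 × 3 (×3 to match 3 HNO3(l) in the target): (3)·(-41.6) = -124.8 kcal
By Hess's law, ΔH_rxn = (-1)·(+19.6) + (2)·(-57.8) + (3)·(-41.6) = -260.0 kcal

ΔH_rxn = -260.0 kcal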